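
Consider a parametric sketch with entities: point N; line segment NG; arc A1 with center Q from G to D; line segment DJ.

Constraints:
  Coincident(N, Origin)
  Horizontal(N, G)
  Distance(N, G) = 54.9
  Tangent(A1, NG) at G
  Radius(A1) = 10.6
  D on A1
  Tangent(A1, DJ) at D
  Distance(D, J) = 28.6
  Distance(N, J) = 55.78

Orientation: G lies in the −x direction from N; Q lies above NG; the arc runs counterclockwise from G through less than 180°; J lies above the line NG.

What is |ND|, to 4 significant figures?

45.35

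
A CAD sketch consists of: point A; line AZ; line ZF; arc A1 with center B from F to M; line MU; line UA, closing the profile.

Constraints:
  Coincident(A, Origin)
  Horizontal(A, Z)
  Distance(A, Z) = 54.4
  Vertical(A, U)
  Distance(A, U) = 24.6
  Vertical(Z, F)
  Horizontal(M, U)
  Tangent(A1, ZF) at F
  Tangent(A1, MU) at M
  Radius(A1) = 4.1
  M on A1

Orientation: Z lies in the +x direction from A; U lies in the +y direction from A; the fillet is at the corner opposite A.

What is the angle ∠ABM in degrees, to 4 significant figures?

112.2°

A is at the origin; A and Z share the same y with |AZ| = 54.4 and Z on the +x side, so Z = (54.40, 0.000). AU is vertical with |AU| = 24.6 and U on the +y side, so U = (0.000, 24.60). The virtual corner opposite A is at (54.40, 24.60). Since A1 is tangent to ZF there, BF ⟂ ZF and tangency of A1 to MU means the radius BM is perpendicular to MU, with radius 4.1, so the center B sits 4.1 in from both sides at B = (50.30, 20.50). That places the tangent points at F = (54.40, 20.50) on ZF and M = (50.30, 24.60) on MU. Then cos ∠ABM = BA·BM / (|BA||BM|), giving 112.2°.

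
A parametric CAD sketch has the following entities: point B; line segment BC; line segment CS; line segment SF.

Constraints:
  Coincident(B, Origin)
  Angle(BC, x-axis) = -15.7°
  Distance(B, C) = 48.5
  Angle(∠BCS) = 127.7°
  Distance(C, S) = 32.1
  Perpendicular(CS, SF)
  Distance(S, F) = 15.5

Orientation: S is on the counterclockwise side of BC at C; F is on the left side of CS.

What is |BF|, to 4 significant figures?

65.86

B is at the origin; BC runs at -15.7° with length 48.5, so C = 48.5·(cos -15.7°, sin -15.7°) = (46.69, -13.12). ∠BCS = 127.7°, so CS runs at -15.7° + (180° − 127.7°) = 36.60° from the x-axis; with |CS| = 32.1, S = C + 32.1·(cos 36.60°, sin 36.60°) = (72.46, 6.015). CS ⟂ SF; with |SF| = 15.5 on the left of CS, F = S + 15.5·(-0.5962, 0.8028) = (63.22, 18.46). Then |BF| = |F − B| = 65.86.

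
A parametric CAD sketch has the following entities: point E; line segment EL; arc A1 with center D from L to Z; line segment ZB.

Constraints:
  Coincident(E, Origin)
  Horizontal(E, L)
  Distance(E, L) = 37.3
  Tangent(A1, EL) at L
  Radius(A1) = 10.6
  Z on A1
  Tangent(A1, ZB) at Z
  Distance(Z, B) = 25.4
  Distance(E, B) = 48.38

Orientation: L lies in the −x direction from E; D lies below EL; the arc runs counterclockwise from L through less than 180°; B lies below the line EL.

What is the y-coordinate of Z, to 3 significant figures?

-16.9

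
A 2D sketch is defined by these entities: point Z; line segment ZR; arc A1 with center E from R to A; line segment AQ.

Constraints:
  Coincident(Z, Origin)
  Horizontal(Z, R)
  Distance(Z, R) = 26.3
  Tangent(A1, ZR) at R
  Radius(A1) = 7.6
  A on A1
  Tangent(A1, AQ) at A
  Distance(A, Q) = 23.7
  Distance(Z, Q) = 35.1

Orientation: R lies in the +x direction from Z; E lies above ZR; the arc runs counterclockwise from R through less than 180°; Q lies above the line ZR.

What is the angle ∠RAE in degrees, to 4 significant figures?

25.17°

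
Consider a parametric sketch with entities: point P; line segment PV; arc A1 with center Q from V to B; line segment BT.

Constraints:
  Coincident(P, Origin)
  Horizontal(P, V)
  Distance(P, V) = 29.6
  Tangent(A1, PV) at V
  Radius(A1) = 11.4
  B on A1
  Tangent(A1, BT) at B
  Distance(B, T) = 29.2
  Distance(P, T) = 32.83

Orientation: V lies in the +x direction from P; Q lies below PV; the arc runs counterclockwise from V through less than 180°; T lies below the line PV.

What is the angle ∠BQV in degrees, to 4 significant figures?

63.00°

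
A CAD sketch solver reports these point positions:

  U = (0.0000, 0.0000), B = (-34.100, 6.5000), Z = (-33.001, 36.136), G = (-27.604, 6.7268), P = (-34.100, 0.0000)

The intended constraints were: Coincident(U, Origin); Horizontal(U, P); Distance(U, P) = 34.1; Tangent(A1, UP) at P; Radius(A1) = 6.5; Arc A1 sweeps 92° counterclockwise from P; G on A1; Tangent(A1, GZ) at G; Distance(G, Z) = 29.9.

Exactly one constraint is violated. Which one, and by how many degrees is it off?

Tangent(A1, GZ) at G — off by 8.40°.

U = (0.00, 0.00) ✓; U.y = 0.00, P.y = 0.00 ✓; |UP| = 34.10 ✓; ∠(BP, PU) = 90.00° ✓; |BP| = 6.500 ✓; bearing(B→G) − bearing(B→P) = 92.00° ✓; |BG| = 6.500 ✓; ∠(BG, GZ) = 81.60° ✗; |GZ| = 29.90 ✓.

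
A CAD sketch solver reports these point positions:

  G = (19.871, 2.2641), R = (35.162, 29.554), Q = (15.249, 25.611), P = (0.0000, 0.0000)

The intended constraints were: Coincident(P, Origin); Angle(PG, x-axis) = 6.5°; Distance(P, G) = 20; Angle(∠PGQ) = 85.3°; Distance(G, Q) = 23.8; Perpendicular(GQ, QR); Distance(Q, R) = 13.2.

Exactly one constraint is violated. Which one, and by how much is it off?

Distance(Q, R) = 13.2 — off by 7.10.

P = (0.00, 0.00) ✓; PG at 6.500° ✓; |PG| = 20.00 ✓; ∠PGQ = 85.30° ✓; |GQ| = 23.80 ✓; ∠(GQ, QR) = 90.00° ✓; |QR| = 20.30 ✗.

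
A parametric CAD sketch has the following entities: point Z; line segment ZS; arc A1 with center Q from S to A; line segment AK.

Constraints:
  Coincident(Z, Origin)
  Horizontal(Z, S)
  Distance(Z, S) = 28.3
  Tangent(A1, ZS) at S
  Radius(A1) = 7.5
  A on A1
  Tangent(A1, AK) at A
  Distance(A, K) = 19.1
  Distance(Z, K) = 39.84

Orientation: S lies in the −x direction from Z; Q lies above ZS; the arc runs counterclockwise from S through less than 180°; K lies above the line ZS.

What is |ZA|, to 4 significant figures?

23.66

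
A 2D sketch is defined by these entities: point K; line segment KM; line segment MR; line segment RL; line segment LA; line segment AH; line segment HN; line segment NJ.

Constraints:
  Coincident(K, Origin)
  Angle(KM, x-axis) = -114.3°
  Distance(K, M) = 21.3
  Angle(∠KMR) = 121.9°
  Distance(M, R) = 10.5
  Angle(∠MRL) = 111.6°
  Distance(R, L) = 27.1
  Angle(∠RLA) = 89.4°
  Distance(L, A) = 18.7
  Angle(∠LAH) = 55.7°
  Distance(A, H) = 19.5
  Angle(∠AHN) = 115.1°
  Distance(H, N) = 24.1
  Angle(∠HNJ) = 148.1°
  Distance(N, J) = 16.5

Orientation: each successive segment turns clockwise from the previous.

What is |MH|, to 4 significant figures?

14.94

K is at the origin; KM runs at -114.3° with length 21.3, so M = (-8.765, -19.41). ∠KMR = 121.9° gives MR at -172.4° from the x-axis; with |MR| = 10.5, R = (-19.17, -20.80). ∠MRL = 111.6° gives RL at 119.2° from the x-axis; with |RL| = 27.1, L = (-32.39, 2.855). ∠RLA = 89.4° gives LA at 28.60° from the x-axis; with |LA| = 18.7, A = (-15.98, 11.81). ∠LAH = 55.7° gives AH at -95.70° from the x-axis; with |AH| = 19.5, H = (-17.91, -7.597). Then |MH| = |H − M| = 14.94.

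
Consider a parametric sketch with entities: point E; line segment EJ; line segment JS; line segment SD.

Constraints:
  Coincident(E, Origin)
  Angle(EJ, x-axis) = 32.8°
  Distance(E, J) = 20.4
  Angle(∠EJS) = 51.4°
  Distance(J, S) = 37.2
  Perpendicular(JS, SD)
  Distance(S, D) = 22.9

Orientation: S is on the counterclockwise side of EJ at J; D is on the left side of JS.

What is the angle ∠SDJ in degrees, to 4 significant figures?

58.38°

E is at the origin; EJ runs at 32.8° with length 20.4, so J = 20.4·(cos 32.8°, sin 32.8°) = (17.15, 11.05). ∠EJS = 51.4°, so JS runs at 32.8° + (180° − 51.4°) = 161.4° from the x-axis; with |JS| = 37.2, S = J + 37.2·(cos 161.4°, sin 161.4°) = (-18.11, 22.92). JS is perpendicular to SD; with |SD| = 22.9 on the left of JS, D = S + 22.9·(-0.3190, -0.9478) = (-25.41, 1.212). Then cos ∠SDJ = DS·DJ / (|DS||DJ|), giving 58.38°.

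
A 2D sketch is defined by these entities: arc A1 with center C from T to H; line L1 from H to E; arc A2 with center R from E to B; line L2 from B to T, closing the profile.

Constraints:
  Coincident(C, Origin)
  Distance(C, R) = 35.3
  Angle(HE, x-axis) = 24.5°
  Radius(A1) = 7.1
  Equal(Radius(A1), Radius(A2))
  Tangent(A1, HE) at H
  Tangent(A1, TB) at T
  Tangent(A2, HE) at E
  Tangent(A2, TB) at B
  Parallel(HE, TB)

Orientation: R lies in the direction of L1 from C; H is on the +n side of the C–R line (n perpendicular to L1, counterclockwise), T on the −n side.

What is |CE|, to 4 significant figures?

36.01

The slot axis is L1's direction at 24.5°, so u = (cos 24.5°, sin 24.5°) = (0.9100, 0.4147) and n = (−sin 24.5°, cos 24.5°) = (-0.4147, 0.9100). C is at the origin and R lies 35.3 along u from C, so R = 35.3·u = (32.12, 14.64). Tangency of A1 to both parallel lines with radius 7.1 puts H and T at C ± 7.1·n: H = (-2.944, 6.461), T = (2.944, -6.461). Equal radii place E and B the same way about R: E = R + 7.1·n = (29.18, 21.10), B = R − 7.1·n = (35.07, 8.178). Then |CE| = |E − C| = 36.01.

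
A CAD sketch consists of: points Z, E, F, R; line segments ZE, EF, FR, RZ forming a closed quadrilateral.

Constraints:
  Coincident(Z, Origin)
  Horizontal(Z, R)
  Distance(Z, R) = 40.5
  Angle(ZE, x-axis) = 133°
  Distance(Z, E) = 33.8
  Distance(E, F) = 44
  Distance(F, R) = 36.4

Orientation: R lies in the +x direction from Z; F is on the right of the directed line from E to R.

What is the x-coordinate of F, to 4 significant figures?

5.227

Z is at the origin; Z and R share the same y with |ZR| = 40.5 and R in +x, so R = (40.5, 0). ZE runs at 133.0° with |ZE| = 33.8, so E = (-23.05, 24.72). F is determined by |EF| = 44.0 and |FR| = 36.4 together: it lies at the intersection of circle(E, 44.0) and circle(R, 36.4). With |ER| = 68.19, the foot of the radical line on ER is 38.58 from E and the perpendicular offset is √(44.0² − 38.58²) = 21.16. Taking the right-of-ER solution: F = (5.227, -8.989).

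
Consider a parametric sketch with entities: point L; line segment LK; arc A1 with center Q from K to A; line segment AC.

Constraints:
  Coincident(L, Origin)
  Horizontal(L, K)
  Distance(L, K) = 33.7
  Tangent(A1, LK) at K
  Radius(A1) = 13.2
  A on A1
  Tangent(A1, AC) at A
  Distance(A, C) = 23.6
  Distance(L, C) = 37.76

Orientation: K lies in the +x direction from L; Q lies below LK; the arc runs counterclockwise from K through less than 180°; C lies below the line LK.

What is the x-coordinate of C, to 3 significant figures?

16.4

Checks: L = (0.00, 0.00) ✓; ∠(QK, KL) = 90.00° ✓; |QK| = 13.20 ✓; |QA| = 13.20 ✓; ∠(QA, AC) = 90.00° ✓; |AC| = 23.60 ✓; |LC| = 37.76 ✓.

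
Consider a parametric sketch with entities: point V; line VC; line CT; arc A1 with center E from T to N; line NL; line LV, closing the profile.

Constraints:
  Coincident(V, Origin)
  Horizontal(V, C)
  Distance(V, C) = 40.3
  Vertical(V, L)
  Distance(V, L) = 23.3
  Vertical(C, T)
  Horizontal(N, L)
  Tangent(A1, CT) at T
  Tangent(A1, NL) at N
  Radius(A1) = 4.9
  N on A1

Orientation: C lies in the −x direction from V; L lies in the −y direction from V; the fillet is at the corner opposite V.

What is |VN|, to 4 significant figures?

42.38

V is at the origin; V and C share the same y with |VC| = 40.3 and C on the −x side, so C = (-40.30, 0.000). VL is vertical with |VL| = 23.3 and L on the −y side, so L = (0.000, -23.30). The virtual corner opposite V is at (-40.30, -23.30). The tangent condition forces ET to be normal to CT and the tangent condition forces EN to be normal to NL, with radius 4.9, so the center E sits 4.9 in from both sides at E = (-35.40, -18.40). That places the tangent points at T = (-40.30, -18.40) on CT and N = (-35.40, -23.30) on NL. Then |VN| = |N − V| = 42.38.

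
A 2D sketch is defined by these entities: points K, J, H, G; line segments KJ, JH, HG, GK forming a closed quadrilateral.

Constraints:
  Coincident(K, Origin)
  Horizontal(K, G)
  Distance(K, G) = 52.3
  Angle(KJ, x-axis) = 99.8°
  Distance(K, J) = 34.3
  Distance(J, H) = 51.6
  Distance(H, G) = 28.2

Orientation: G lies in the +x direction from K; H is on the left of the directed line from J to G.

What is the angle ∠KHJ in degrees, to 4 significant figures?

38.27°

Checks: K.y = 0.00, G.y = 0.00 ✓; |JH| = 51.60 ✓; |HG| = 28.20 ✓.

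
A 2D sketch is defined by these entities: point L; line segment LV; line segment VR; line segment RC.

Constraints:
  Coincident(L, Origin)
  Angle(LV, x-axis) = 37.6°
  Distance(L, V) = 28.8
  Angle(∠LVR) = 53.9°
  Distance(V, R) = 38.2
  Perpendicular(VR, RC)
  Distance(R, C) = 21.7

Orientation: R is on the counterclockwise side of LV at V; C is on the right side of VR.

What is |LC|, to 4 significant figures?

49.73

∠LVR = 53.9°, so VR runs at 37.6° + (180° − 53.9°) = 163.7° from the x-axis; with |VR| = 38.2, R = V + 38.2·(cos 163.7°, sin 163.7°) = (-13.85, 28.29). VR is perpendicular to RC; with |RC| = 21.7 on the right of VR, C = R + 21.7·(0.2807, 0.9598) = (-7.756, 49.12). Then |LC| = |C − L| = 49.73.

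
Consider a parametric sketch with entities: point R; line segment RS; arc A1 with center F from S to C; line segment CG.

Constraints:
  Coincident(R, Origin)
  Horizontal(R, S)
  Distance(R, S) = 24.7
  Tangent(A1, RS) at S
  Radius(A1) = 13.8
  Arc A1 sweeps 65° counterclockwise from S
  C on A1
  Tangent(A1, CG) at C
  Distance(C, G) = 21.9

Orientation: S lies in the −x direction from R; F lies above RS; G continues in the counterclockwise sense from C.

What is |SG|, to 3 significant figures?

35.3

R is at the origin; RS is horizontal with |RS| = 24.7 and S on the −x side, so S = (-24.7, 0.00). Tangency of A1 to RS means the radius FS is perpendicular to RS, so F = S + (0, 13.8) = (-24.7, 13.8). On A1, S sits at bearing -90° from F; a 65° counterclockwise sweep puts C at bearing -25°, so C = F + 13.8·(cos -25°, sin -25°) = (-12.2, 7.97). A1 meets CG tangentially, so FC is at right angles to CG, so CG runs along (−sin -25°, cos -25°); with |CG| = 21.9, G = (-2.94, 27.8). Then |SG| = |G − S| = 35.3.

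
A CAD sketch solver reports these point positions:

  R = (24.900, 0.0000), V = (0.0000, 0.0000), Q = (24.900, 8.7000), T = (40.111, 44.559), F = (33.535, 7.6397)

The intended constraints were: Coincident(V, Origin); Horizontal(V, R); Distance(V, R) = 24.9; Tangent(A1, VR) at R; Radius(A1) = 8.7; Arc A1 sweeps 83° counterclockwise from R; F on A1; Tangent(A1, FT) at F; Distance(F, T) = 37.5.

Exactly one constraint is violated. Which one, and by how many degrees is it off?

Tangent(A1, FT) at F — off by 3.10°.

V = (0.00, 0.00) ✓; V.y = 0.00, R.y = 0.00 ✓; |VR| = 24.90 ✓; ∠(QR, RV) = 90.00° ✓; |QR| = 8.700 ✓; bearing(Q→F) − bearing(Q→R) = 83.00° ✓; |QF| = 8.700 ✓; ∠(QF, FT) = 93.10° ✗; |FT| = 37.50 ✓.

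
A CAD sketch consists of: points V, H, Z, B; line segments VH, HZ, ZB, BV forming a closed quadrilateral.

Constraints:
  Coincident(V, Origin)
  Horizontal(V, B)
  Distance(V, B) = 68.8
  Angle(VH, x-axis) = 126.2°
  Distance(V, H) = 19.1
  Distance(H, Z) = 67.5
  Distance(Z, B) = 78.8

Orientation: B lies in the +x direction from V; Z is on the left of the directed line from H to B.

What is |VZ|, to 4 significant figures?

75.02

V is at the origin; V and B share the same y with |VB| = 68.8 and B in +x, so B = (68.8, 0). VH runs at 126.2° with |VH| = 19.1, so H = (-11.28, 15.41). Z is determined by |HZ| = 67.5 and |ZB| = 78.8 together: it lies at the intersection of circle(H, 67.5) and circle(B, 78.8). With |HB| = 81.55, the foot of the radical line on HB is 30.64 from H and the perpendicular offset is √(67.5² − 30.64²) = 60.15. Taking the left-of-HB solution: Z = (30.17, 68.68).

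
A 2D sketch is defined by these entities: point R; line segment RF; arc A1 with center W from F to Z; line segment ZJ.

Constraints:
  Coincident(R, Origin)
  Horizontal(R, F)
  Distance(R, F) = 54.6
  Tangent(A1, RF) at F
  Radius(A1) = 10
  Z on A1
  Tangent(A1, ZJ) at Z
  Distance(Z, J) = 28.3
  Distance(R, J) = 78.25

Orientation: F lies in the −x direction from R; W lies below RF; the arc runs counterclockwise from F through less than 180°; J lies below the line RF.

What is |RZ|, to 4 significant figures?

64.97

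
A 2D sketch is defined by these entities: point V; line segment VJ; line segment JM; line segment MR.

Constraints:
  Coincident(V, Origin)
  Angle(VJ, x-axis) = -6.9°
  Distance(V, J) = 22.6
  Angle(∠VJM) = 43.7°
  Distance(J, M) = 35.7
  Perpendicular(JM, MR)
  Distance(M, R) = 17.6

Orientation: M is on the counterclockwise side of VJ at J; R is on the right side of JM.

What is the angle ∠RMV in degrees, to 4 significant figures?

128.9°

∠VJM = 43.7°, so JM runs at -6.9° + (180° − 43.7°) = 129.4° from the x-axis; with |JM| = 35.7, M = J + 35.7·(cos 129.4°, sin 129.4°) = (-0.2236, 24.87). JM is perpendicular to MR; with |MR| = 17.6 on the right of JM, R = M + 17.6·(0.7727, 0.6347) = (13.38, 36.04). Then cos ∠RMV = MR·MV / (|MR||MV|), giving 128.9°.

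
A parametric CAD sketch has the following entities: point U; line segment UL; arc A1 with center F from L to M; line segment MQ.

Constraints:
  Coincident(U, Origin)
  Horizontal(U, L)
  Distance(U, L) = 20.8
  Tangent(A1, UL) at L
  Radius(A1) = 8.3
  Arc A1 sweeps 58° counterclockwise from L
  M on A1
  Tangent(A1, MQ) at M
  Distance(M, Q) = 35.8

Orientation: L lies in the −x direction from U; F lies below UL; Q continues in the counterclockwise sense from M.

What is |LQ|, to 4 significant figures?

43.02

U is at the origin; U and L share the same y with |UL| = 20.8 and L on the −x side, so L = (-20.80, 0.000). Since A1 is tangent to UL there, FL ⟂ UL, so F = L + (0, -8.3) = (-20.80, -8.300). On A1, L sits at bearing 90° from F; a 58° counterclockwise sweep puts M at bearing 148°, so M = F + 8.3·(cos 148°, sin 148°) = (-27.84, -3.902). A1 meets MQ tangentially, so FM is at right angles to MQ, so MQ runs along (−sin 148°, cos 148°); with |MQ| = 35.8, Q = (-46.81, -34.26). Then |LQ| = |Q − L| = 43.02.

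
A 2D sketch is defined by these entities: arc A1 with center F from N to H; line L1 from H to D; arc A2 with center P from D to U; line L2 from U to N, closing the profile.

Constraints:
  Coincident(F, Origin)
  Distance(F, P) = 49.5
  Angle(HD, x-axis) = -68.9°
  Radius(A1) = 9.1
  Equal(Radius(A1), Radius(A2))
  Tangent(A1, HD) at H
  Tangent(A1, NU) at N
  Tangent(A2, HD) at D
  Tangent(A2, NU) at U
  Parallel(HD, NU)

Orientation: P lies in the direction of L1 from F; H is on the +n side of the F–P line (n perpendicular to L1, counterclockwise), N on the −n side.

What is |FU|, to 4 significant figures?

50.33

The slot axis is L1's direction at -68.9°, so u = (cos -68.9°, sin -68.9°) = (0.3600, -0.9330) and n = (−sin -68.9°, cos -68.9°) = (0.9330, 0.3600). F is at the origin and P lies 49.5 along u from F, so P = 49.5·u = (17.82, -46.18). Tangency of A1 to both parallel lines with radius 9.1 puts H and N at F ± 9.1·n: H = (8.490, 3.276), N = (-8.490, -3.276). Equal radii place D and U the same way about P: D = P + 9.1·n = (26.31, -42.91), U = P − 9.1·n = (9.330, -49.46). Then |FU| = |U − F| = 50.33.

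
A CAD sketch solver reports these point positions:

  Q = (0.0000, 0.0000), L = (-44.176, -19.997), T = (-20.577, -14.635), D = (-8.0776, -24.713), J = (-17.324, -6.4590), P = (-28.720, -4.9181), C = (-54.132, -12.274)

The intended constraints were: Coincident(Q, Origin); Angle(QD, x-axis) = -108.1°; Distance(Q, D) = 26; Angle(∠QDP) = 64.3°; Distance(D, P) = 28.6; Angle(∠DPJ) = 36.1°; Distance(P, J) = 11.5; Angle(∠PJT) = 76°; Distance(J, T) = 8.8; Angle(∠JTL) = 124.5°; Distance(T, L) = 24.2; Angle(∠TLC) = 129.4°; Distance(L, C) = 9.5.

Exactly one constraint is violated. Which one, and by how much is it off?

Distance(L, C) = 9.5 — off by 3.10.

Q = (0.00, 0.00) ✓; QD at -108.1° ✓; |QD| = 26.00 ✓; ∠QDP = 64.30° ✓; |DP| = 28.60 ✓; ∠DPJ = 36.10° ✓; |PJ| = 11.50 ✓; ∠PJT = 76.00° ✓; |JT| = 8.799 ✓; ∠JTL = 124.5° ✓; |TL| = 24.20 ✓; ∠TLC = 129.4° ✓; |LC| = 12.60 ✗.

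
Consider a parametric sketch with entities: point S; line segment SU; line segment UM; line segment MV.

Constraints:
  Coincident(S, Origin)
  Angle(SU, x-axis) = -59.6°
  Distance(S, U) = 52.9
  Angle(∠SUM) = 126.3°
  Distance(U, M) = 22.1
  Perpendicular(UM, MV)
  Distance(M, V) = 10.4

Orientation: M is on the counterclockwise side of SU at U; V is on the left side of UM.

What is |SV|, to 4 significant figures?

62.39

S is at the origin; SU runs at -59.6° with length 52.9, so U = 52.9·(cos -59.6°, sin -59.6°) = (26.77, -45.63). ∠SUM = 126.3°, so UM runs at -59.6° + (180° − 126.3°) = -5.900° from the x-axis; with |UM| = 22.1, M = U + 22.1·(cos -5.900°, sin -5.900°) = (48.75, -47.90). The perpendicularity gives MV at right angles to UM; with |MV| = 10.4 on the left of UM, V = M + 10.4·(0.1028, 0.9947) = (49.82, -37.55). Then |SV| = |V − S| = 62.39.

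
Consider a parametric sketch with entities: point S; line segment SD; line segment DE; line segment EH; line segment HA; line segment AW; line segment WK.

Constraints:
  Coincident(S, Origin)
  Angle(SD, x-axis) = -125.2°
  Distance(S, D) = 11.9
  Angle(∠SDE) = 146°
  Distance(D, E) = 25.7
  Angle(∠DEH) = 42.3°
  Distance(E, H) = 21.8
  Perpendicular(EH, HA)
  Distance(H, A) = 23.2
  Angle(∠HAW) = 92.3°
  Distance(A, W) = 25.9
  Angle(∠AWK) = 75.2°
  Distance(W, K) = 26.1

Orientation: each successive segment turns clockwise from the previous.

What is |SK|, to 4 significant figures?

35.55

S is at the origin; SD runs at -125.2° with length 11.9, so D = (-6.860, -9.724). ∠SDE = 146.0° gives DE at -159.2° from the x-axis; with |DE| = 25.7, E = (-30.88, -18.85). ∠DEH = 42.3° gives EH at 63.10° from the x-axis; with |EH| = 21.8, H = (-21.02, 0.5909). The perpendicularity gives HA at right angles to EH, so HA runs at -26.90°; with |HA| = 23.2, A = (-0.3318, -9.906). ∠HAW = 92.3° gives AW at -114.6° from the x-axis; with |AW| = 25.9, W = (-11.11, -33.45). ∠AWK = 75.2° gives WK at 140.6° from the x-axis; with |WK| = 26.1, K = (-31.28, -16.89). Then |SK| = |K − S| = 35.55.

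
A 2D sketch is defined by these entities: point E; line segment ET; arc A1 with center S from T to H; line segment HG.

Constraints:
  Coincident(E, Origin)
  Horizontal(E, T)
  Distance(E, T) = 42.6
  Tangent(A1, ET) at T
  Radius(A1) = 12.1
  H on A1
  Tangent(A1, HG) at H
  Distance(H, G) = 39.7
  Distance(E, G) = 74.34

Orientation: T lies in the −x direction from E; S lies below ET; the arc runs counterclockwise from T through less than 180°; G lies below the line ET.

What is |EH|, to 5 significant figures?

56.136

Checks: E.y = 0.00, T.y = 0.00 ✓; |SH| = 12.10 ✓; ∠(SH, HG) = 90.00° ✓; |HG| = 39.70 ✓; |EG| = 74.34 ✓.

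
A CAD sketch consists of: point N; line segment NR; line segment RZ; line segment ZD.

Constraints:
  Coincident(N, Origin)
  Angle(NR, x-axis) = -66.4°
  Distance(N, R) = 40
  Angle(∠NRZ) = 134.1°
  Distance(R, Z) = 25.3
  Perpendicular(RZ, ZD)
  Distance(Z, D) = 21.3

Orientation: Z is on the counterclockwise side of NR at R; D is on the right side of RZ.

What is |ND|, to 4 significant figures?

72.98

N is at the origin; NR runs at -66.4° with length 40.0, so R = 40.0·(cos -66.4°, sin -66.4°) = (16.01, -36.65). ∠NRZ = 134.1°, so RZ runs at -66.4° + (180° − 134.1°) = -20.50° from the x-axis; with |RZ| = 25.3, Z = R + 25.3·(cos -20.50°, sin -20.50°) = (39.71, -45.51). RZ is perpendicular to ZD; with |ZD| = 21.3 on the right of RZ, D = Z + 21.3·(-0.3502, -0.9367) = (32.25, -65.47). Then |ND| = |D − N| = 72.98.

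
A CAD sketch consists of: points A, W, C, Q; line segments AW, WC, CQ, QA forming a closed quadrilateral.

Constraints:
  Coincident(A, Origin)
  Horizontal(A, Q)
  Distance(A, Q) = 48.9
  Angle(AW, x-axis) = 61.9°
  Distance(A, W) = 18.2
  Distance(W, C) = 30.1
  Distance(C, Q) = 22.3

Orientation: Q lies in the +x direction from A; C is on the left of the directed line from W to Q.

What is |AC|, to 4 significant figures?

43.20

Checks: A = (0.00, 0.00) ✓; |WC| = 30.10 ✓; |CQ| = 22.30 ✓.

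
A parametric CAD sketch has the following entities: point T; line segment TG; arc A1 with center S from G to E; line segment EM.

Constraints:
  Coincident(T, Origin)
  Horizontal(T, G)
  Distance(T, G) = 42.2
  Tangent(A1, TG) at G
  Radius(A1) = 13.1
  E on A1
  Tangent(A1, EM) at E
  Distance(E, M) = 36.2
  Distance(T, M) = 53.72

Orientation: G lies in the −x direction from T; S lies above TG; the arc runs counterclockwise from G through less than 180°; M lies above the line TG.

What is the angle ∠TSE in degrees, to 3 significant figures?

10.6°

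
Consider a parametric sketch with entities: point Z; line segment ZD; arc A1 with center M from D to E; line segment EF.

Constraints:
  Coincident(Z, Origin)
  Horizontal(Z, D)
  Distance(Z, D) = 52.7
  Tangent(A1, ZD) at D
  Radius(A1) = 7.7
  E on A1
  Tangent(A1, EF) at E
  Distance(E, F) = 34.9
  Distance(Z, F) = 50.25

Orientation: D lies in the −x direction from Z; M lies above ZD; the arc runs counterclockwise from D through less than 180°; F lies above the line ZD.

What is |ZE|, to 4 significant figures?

45.76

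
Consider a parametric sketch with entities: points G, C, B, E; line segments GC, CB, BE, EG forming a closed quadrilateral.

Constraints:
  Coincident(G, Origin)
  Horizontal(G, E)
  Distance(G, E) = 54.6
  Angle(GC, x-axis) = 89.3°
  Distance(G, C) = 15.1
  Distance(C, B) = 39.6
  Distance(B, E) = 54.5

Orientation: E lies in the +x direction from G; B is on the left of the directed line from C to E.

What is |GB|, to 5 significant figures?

52.287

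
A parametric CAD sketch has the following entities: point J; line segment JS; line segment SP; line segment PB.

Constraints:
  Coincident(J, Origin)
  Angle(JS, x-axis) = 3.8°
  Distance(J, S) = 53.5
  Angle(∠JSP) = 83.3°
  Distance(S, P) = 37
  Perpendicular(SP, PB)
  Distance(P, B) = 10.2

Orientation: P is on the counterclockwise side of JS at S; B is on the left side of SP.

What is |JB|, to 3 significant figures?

52.8

∠JSP = 83.3°, so SP runs at 3.8° + (180° − 83.3°) = 100° from the x-axis; with |SP| = 37.0, P = S + 37.0·(cos 100°, sin 100°) = (46.6, 39.9). SP is perpendicular to PB; with |PB| = 10.2 on the left of SP, B = P + 10.2·(-0.983, -0.182) = (36.6, 38.1). Then |JB| = |B − J| = 52.8.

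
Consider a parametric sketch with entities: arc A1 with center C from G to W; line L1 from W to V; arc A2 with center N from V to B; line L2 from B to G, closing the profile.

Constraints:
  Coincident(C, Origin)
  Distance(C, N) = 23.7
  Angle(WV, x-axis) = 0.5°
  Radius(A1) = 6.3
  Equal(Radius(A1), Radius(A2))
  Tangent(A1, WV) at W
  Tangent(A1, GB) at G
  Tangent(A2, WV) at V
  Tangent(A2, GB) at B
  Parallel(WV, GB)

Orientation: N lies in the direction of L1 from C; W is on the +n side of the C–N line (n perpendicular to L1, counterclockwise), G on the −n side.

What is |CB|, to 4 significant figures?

24.52

The slot axis is L1's direction at 0.5°, so u = (cos 0.5°, sin 0.5°) = (1.000, 0.008727) and n = (−sin 0.5°, cos 0.5°) = (-0.008727, 1.000). C is at the origin and N lies 23.7 along u from C, so N = 23.7·u = (23.70, 0.2068). Tangency of A1 to both parallel lines with radius 6.3 puts W and G at C ± 6.3·n: W = (-0.05498, 6.300), G = (0.05498, -6.300). Equal radii place V and B the same way about N: V = N + 6.3·n = (23.64, 6.507), B = N − 6.3·n = (23.75, -6.093). Then |CB| = |B − C| = 24.52.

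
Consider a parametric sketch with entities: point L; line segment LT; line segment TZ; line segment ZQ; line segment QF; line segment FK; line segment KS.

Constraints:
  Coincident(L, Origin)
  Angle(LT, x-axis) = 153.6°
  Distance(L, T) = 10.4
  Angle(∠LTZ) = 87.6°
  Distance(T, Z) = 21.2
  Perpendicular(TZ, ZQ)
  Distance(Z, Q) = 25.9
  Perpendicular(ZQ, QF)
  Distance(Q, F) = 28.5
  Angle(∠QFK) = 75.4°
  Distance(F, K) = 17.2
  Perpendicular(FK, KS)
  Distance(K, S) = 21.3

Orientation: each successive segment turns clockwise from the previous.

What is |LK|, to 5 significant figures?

3.5845

L is at the origin; LT runs at 153.6° with length 10.4, so T = (-9.3154, 4.6242). ∠LTZ = 87.6° gives TZ at 61.200° from the x-axis; with |TZ| = 21.2, Z = (0.89778, 23.202). The perpendicularity gives ZQ at right angles to TZ, so ZQ runs at -28.800°; with |ZQ| = 25.9, Q = (23.594, 10.724). The perpendicularity gives QF at right angles to ZQ, so QF runs at -118.80°; with |QF| = 28.5, F = (9.8641, -14.250). ∠QFK = 75.4° gives FK at 136.60° from the x-axis; with |FK| = 17.2, K = (-2.6329, -2.4323). Then |LK| = |K − L| = 3.5845.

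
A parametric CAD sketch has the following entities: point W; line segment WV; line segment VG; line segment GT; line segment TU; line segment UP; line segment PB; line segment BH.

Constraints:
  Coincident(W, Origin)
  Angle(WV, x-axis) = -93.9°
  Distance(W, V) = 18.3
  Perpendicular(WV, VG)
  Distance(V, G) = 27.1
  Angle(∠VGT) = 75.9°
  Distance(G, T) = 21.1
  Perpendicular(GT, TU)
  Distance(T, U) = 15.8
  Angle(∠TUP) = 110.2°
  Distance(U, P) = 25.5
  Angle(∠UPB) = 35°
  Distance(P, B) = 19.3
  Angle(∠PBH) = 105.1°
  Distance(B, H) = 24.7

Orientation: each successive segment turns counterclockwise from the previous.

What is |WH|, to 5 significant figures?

8.5272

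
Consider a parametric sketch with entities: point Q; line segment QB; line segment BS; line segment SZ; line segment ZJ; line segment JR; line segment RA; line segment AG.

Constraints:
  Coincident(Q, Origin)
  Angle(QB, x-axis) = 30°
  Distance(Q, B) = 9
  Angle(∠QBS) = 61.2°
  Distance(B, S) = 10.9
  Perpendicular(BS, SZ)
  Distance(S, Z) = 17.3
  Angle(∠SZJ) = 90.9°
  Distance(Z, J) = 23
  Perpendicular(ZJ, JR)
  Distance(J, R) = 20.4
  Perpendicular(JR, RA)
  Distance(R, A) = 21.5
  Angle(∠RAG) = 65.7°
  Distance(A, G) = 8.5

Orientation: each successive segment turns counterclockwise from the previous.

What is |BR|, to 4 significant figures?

12.72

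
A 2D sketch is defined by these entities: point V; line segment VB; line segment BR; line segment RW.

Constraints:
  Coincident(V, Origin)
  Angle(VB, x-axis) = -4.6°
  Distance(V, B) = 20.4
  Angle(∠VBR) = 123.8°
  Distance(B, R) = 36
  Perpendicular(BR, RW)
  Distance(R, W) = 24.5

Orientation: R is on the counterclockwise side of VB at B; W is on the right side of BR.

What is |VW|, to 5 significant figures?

62.930

V is at the origin; VB runs at -4.6° with length 20.4, so B = 20.4·(cos -4.6°, sin -4.6°) = (20.334, -1.6361). ∠VBR = 123.8°, so BR runs at -4.6° + (180° − 123.8°) = 51.600° from the x-axis; with |BR| = 36.0, R = B + 36.0·(cos 51.600°, sin 51.600°) = (42.696, 26.577). BR ⟂ RW; with |RW| = 24.5 on the right of BR, W = R + 24.5·(0.78369, -0.62115) = (61.896, 11.359). Then |VW| = |W − V| = 62.930.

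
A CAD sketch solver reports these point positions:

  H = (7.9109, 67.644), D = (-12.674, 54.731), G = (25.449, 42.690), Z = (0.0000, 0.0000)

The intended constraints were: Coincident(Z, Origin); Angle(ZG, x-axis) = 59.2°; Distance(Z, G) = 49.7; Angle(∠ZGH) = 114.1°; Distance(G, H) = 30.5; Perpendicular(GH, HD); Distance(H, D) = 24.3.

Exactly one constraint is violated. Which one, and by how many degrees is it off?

Perpendicular(GH, HD) — off by 3.00°.

Z = (0.00, 0.00) ✓; ZG at 59.20° ✓; |ZG| = 49.70 ✓; ∠ZGH = 114.1° ✓; |GH| = 30.50 ✓; ∠(GH, HD) = 87.00° ✗; |HD| = 24.30 ✓.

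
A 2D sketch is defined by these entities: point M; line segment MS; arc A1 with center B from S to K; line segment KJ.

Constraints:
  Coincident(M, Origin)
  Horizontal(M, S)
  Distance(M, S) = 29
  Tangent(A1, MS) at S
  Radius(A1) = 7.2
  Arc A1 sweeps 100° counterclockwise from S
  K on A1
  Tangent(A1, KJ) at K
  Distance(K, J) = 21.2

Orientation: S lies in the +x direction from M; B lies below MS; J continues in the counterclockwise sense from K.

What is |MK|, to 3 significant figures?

23.5

M is at the origin; MS is horizontal with |MS| = 29.0 and S on the +x side, so S = (29.0, 0.00). Since A1 is tangent to MS there, BS ⟂ MS, so B = S + (0, -7.2) = (29.0, -7.20). On A1, S sits at bearing 90° from B; a 100° counterclockwise sweep puts K at bearing 190°, so K = B + 7.2·(cos 190°, sin 190°) = (21.9, -8.45). Then |MK| = |K − M| = 23.5.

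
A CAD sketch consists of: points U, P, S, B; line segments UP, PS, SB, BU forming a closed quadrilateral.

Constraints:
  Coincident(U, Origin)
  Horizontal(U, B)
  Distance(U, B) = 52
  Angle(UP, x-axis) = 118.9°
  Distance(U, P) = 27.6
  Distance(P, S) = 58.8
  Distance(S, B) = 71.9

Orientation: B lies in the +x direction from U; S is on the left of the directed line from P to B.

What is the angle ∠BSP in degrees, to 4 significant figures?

63.49°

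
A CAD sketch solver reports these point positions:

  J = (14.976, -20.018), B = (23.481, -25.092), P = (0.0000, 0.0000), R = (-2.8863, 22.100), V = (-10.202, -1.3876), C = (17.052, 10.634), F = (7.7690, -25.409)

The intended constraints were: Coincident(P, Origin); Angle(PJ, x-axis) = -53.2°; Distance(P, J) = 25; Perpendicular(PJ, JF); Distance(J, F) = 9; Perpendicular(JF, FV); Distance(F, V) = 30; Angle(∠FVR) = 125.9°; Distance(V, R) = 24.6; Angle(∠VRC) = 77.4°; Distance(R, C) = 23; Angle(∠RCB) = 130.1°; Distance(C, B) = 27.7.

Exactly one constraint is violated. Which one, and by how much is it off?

Distance(C, B) = 27.7 — off by 8.60.

P = (0.00, 0.00) ✓; PJ at -53.20° ✓; |PJ| = 25.00 ✓; ∠(PJ, JF) = 90.00° ✓; |JF| = 9.000 ✓; ∠(JF, FV) = 90.00° ✓; |FV| = 30.00 ✓; ∠FVR = 125.9° ✓; |VR| = 24.60 ✓; ∠VRC = 77.40° ✓; |RC| = 23.00 ✓; ∠RCB = 130.1° ✓; |CB| = 36.30 ✗.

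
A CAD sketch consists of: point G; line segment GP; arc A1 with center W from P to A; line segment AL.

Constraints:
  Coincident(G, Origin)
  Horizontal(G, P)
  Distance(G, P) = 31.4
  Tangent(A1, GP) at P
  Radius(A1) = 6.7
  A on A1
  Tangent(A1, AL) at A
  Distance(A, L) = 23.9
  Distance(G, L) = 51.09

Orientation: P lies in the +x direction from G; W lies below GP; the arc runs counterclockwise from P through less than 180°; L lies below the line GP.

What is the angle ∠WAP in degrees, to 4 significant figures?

24.60°

G is at the origin; G and P share the same y with |GP| = 31.4 and P on the +x side, so P = (31.40, 0.000). Since A1 is tangent to GP there, WP ⟂ GP, so W = P + (0, -6.7) = (31.40, -6.700). Since WA ⟂ AL (tangency), |WL| = √(6.7² + 23.9²) = 24.82 regardless of where A sits on A1. So L lies on both circle(G, 51.09) and circle(W, 24.82); the below-GP intersection is L = (41.94, -29.17). A is the foot of the tangent from L: A = (26.33, -11.08).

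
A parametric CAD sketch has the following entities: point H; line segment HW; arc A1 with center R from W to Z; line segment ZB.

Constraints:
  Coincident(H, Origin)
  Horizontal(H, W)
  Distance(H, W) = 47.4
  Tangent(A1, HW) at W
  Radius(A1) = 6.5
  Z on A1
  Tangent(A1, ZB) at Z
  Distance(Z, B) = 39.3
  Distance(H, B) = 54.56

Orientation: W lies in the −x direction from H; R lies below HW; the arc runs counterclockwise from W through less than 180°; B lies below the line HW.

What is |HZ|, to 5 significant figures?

53.885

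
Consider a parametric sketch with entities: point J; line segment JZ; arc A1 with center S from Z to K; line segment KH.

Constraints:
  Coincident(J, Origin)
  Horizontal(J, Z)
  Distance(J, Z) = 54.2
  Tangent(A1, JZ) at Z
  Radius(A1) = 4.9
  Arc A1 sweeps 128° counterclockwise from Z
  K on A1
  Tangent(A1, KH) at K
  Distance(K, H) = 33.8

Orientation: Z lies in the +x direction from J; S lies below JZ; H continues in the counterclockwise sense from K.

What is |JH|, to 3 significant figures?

79.1

On A1, Z sits at bearing 90° from S; a 128° counterclockwise sweep puts K at bearing 218°, so K = S + 4.9·(cos 218°, sin 218°) = (50.3, -7.92). Since A1 is tangent to KH there, SK ⟂ KH, so KH runs along (−sin 218°, cos 218°); with |KH| = 33.8, H = (71.1, -34.6). Then |JH| = |H − J| = 79.1.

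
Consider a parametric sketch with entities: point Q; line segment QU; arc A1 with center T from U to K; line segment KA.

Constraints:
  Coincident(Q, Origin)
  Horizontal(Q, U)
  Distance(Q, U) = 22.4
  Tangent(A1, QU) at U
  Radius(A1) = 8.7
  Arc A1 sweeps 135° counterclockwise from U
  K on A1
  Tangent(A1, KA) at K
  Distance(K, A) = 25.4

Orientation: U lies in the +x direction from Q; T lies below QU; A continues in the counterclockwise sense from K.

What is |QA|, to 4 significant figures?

47.40

On A1, U sits at bearing 90° from T; a 135° counterclockwise sweep puts K at bearing 225°, so K = T + 8.7·(cos 225°, sin 225°) = (16.25, -14.85). Tangency of A1 to KA means the radius TK is perpendicular to KA, so KA runs along (−sin 225°, cos 225°); with |KA| = 25.4, A = (34.21, -32.81). Then |QA| = |A − Q| = 47.40.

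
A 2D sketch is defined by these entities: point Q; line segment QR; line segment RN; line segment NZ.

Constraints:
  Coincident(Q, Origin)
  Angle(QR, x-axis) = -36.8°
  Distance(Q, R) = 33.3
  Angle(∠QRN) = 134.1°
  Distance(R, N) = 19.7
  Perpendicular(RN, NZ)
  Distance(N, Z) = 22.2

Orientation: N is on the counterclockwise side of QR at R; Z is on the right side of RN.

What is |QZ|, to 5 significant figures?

62.965

Q is at the origin; QR runs at -36.8° with length 33.3, so R = 33.3·(cos -36.8°, sin -36.8°) = (26.664, -19.947). ∠QRN = 134.1°, so RN runs at -36.8° + (180° − 134.1°) = 9.1000° from the x-axis; with |RN| = 19.7, N = R + 19.7·(cos 9.1000°, sin 9.1000°) = (46.116, -16.832). RN ⟂ NZ; with |NZ| = 22.2 on the right of RN, Z = N + 22.2·(0.15816, -0.98741) = (49.628, -38.752). Then |QZ| = |Z − Q| = 62.965.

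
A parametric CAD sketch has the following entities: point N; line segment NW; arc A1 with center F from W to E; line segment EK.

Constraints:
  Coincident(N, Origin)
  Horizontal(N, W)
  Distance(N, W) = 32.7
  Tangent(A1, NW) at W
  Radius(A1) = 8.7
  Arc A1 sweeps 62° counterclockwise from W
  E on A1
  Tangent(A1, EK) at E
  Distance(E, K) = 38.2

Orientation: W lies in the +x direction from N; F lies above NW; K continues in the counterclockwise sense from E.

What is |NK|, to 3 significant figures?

69.8

On A1, W sits at bearing -90° from F; a 62° counterclockwise sweep puts E at bearing -28°, so E = F + 8.7·(cos -28°, sin -28°) = (40.4, 4.62). The tangent condition forces FE to be normal to EK, so EK runs along (−sin -28°, cos -28°); with |EK| = 38.2, K = (58.3, 38.3). Then |NK| = |K − N| = 69.8.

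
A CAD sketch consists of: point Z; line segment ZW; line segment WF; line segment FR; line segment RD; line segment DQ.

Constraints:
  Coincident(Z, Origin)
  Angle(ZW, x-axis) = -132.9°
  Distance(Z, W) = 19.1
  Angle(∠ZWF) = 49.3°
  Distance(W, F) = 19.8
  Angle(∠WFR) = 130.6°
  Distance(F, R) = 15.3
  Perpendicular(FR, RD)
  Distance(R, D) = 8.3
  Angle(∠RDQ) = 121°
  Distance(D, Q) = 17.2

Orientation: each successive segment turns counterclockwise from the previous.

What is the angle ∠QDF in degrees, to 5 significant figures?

59.479°

Z is at the origin; ZW runs at -132.9° with length 19.1, so W = (-13.002, -13.992). ∠ZWF = 49.3° gives WF at -2.2000° from the x-axis; with |WF| = 19.8, F = (6.7836, -14.752). ∠WFR = 130.6° gives FR at 47.200° from the x-axis; with |FR| = 15.3, R = (17.179, -3.5256). FR ⟂ RD, so RD runs at 137.20°; with |RD| = 8.3, D = (11.089, 2.1138). ∠RDQ = 121.0° gives DQ at -163.80° from the x-axis; with |DQ| = 17.2, Q = (-5.4279, -2.6849). Then cos ∠QDF = DQ·DF / (|DQ||DF|), giving 59.479°.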